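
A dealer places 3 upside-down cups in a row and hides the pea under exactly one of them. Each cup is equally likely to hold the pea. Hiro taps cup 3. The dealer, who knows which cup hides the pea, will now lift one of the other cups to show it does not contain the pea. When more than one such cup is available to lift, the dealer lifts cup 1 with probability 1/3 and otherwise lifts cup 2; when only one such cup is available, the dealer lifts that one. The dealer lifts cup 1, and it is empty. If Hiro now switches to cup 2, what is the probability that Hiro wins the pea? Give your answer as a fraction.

Consider each possible location of the pea in turn.
If it is under cup 1 (prior 1/3): the dealer opened cup 1, so this case is ruled out; weight (1/3)·0 = 0.
If it is under cup 2 (prior 1/3): only cup 1 is available, probability 1; weight (1/3)·1 = 1/3.
If it is under cup 3 (prior 1/3): cup 1 is available, opened with probability 1/3; weight (1/3)·(1/3) = 1/9.
The weights sum to 4/9.
So P(the pea under cup 2 | the dealer opened cup 1) = (1/3) / (4/9) = 3/4.

3/4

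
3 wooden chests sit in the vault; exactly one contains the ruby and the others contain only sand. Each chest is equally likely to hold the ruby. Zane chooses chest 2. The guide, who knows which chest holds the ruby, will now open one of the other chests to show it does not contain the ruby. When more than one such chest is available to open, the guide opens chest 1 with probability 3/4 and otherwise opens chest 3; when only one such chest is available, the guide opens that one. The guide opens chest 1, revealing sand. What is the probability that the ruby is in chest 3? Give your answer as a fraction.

4/7

Condition on the true location of the ruby.
If it is in chest 1 (prior 1/3): the guide opened chest 1, so this case is ruled out; weight (1/3)·0 = 0.
If it is in chest 2 (prior 1/3): chest 1 is available, opened with probability 3/4; weight (1/3)·(3/4) = 1/4.
If it is in chest 3 (prior 1/3): only chest 1 is available, probability 1; weight (1/3)·1 = 1/3.
The weights sum to 7/12.
So P(the ruby in chest 3 | the guide opened chest 1) = (1/3) / (7/12) = 4/7.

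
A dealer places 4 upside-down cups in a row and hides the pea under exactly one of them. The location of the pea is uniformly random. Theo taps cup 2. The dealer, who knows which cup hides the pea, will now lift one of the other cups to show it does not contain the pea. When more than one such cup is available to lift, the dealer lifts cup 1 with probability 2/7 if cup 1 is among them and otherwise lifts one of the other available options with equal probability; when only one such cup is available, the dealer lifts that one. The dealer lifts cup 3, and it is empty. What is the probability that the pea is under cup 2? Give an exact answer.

5/22

Condition on the true location of the pea.
If it is under cup 1 (prior 1/4): cup 1 holds the prize so is unavailable; the dealer chooses uniformly among the 2 others, probability 1/2; weight (1/4)·(1/2) = 1/8.
If it is under cup 2 (prior 1/4): cup 1 is available but not opened; cup 3 gets probability (1 − 2/7)/2 = 5/14; weight (1/4)·(5/14) = 5/56.
If it is under cup 3 (prior 1/4): the dealer opened cup 3, so this case is ruled out; weight (1/4)·0 = 0.
If it is under cup 4 (prior 1/4): cup 1 is available but not opened, probability 5/7; weight (1/4)·(5/7) = 5/28.
The weights sum to 11/28.
So P(the pea under cup 2 | the dealer opened cup 3) = (5/56) / (11/28) = 5/22.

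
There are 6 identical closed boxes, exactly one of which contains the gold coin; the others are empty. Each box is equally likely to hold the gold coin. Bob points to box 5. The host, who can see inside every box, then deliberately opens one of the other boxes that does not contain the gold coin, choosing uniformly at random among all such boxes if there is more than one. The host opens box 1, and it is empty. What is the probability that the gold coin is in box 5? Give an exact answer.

Consider each possible location of the gold coin in turn.
If it is in box 1 (prior 1/6): the host opened box 1, so this case is ruled out; weight (1/6)·0 = 0.
If it is in any of boxes 2, 3, 4, and 6 (prior 1/6 each): the host has 4 equally likely choices, so probability 1/4; weight (1/6)·(1/4) = 1/24 each.
If it is in box 5 (prior 1/6): the host has 5 equally likely choices, so probability 1/5; weight (1/6)·(1/5) = 1/30.
The weights sum to 1/5.
So P(the gold coin in box 5 | the host opened box 1) = (1/30) / (1/5) = 1/6.

1/6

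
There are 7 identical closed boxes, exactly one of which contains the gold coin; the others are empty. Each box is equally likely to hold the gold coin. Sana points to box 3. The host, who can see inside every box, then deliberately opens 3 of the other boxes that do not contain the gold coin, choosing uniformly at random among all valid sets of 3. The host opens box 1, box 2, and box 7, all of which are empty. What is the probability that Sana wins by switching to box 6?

Consider each possible location of the gold coin in turn.
If it is in any of boxes 1, 2, and 7 (prior 1/7 each): that box was opened and seen not to hold the prize — ruled out; weight (1/7)·0 = 0 each.
If it is in box 3 (prior 1/7): the host has 20 equally likely choices, so probability 1/20; weight (1/7)·(1/20) = 1/140.
If it is in any of boxes 4, 5, and 6 (prior 1/7 each): the host has 10 equally likely choices, so probability 1/10; weight (1/7)·(1/10) = 1/70 each.
The weights sum to 1/20.
So P(the gold coin in box 6 | the host opened box 1, box 2, and box 7) = (1/70) / (1/20) = 2/7.

2/7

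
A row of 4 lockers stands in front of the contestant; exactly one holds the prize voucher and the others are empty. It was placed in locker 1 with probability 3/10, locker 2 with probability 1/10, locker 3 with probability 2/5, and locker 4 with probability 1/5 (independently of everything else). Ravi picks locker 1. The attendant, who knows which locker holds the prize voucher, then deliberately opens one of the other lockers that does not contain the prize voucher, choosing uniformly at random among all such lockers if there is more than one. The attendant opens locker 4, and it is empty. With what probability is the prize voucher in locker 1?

Condition on the true location of the prize voucher.
If it is in locker 1 (prior 3/10): the attendant has 3 equally likely choices, so probability 1/3; weight (3/10)·(1/3) = 1/10.
If it is in locker 2 (prior 1/10): the attendant has 2 equally likely choices, so probability 1/2; weight (1/10)·(1/2) = 1/20.
If it is in locker 3 (prior 2/5): the attendant has 2 equally likely choices, so probability 1/2; weight (2/5)·(1/2) = 1/5.
If it is in locker 4 (prior 1/5): the attendant opened locker 4, so this case is ruled out; weight (1/5)·0 = 0.
The weights sum to 7/20.
So P(the prize voucher in locker 1 | the attendant opened locker 4) = (1/10) / (7/20) = 2/7.

2/7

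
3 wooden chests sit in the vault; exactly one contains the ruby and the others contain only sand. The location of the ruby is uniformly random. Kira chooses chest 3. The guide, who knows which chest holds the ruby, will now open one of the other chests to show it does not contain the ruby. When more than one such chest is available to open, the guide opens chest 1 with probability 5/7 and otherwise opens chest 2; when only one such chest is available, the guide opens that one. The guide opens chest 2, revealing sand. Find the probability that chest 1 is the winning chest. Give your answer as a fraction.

7/9

Consider each possible location of the ruby in turn.
If it is in chest 1 (prior 1/3): only chest 2 is available, probability 1; weight (1/3)·1 = 1/3.
If it is in chest 2 (prior 1/3): the guide opened chest 2, so this case is ruled out; weight (1/3)·0 = 0.
If it is in chest 3 (prior 1/3): chest 1 is available but not opened, probability 2/7; weight (1/3)·(2/7) = 2/21.
The weights sum to 3/7.
So P(the ruby in chest 1 | the guide opened chest 2) = (1/3) / (3/7) = 7/9.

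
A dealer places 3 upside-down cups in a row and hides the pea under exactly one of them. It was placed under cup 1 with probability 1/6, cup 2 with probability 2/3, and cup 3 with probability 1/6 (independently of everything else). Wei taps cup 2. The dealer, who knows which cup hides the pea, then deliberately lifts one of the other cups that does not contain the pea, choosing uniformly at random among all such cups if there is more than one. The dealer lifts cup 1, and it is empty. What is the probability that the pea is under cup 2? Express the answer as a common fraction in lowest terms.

Consider each possible location of the pea in turn.
If it is under cup 1 (prior 1/6): the dealer opened cup 1, so this case is ruled out; weight (1/6)·0 = 0.
If it is under cup 2 (prior 2/3): the dealer has 2 equally likely choices, so probability 1/2; weight (2/3)·(1/2) = 1/3.
If it is under cup 3 (prior 1/6): the dealer has no choice, probability 1; weight (1/6)·1 = 1/6.
The weights sum to 1/2.
So P(the pea under cup 2 | the dealer opened cup 1) = (1/3) / (1/2) = 2/3.

2/3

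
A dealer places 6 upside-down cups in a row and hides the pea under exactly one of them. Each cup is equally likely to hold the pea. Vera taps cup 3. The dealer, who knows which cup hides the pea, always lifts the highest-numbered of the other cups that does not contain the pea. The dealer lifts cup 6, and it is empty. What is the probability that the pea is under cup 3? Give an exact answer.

Condition on the true location of the pea.
If it is under any of cups 1, 2, 3, 4, and 5 (prior 1/6 each): cup 6 is the highest-numbered option available, probability 1; weight (1/6)·1 = 1/6 each.
If it is under cup 6 (prior 1/6): the dealer opened cup 6, so this case is ruled out; weight (1/6)·0 = 0.
The weights sum to 5/6.
So P(the pea under cup 3 | the dealer opened cup 6) = (1/6) / (5/6) = 1/5.

1/5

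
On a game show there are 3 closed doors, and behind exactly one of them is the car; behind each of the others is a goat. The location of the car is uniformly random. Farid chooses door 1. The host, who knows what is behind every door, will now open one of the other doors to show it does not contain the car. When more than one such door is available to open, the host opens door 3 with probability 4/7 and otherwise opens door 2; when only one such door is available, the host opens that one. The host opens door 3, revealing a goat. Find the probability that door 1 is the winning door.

4/11

Condition on the true location of the car.
If it is behind door 1 (prior 1/3): door 3 is available, opened with probability 4/7; weight (1/3)·(4/7) = 4/21.
If it is behind door 2 (prior 1/3): only door 3 is available, probability 1; weight (1/3)·1 = 1/3.
If it is behind door 3 (prior 1/3): the host opened door 3, so this case is ruled out; weight (1/3)·0 = 0.
The weights sum to 11/21.
So P(the car behind door 1 | the host opened door 3) = (4/21) / (11/21) = 4/11.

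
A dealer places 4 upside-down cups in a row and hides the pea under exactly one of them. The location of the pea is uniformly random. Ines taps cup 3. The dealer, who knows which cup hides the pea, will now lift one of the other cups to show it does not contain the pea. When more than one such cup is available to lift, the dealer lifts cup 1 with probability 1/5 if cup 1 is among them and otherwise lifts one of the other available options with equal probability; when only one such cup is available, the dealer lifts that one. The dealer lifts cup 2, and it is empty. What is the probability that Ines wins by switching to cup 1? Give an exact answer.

Apply Bayes' rule, conditioning on where the pea actually is.
If it is under cup 1 (prior 1/4): cup 1 holds the prize so is unavailable; the dealer chooses uniformly among the 2 others, probability 1/2; weight (1/4)·(1/2) = 1/8.
If it is under cup 2 (prior 1/4): the dealer opened cup 2, so this case is ruled out; weight (1/4)·0 = 0.
If it is under cup 3 (prior 1/4): cup 1 is available but not opened; cup 2 gets probability (1 − 1/5)/2 = 2/5; weight (1/4)·(2/5) = 1/10.
If it is under cup 4 (prior 1/4): cup 1 is available but not opened, probability 4/5; weight (1/4)·(4/5) = 1/5.
The weights sum to 17/40.
So P(the pea under cup 1 | the dealer opened cup 2) = (1/8) / (17/40) = 5/17.

5/17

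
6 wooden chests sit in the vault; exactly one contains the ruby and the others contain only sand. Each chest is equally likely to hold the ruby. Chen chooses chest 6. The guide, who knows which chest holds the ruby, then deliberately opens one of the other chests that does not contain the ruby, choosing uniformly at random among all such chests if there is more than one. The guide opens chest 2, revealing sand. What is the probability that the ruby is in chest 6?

Apply Bayes' rule, conditioning on where the ruby actually is.
If it is in any of chests 1, 3, 4, and 5 (prior 1/6 each): the guide has 4 equally likely choices, so probability 1/4; weight (1/6)·(1/4) = 1/24 each.
If it is in chest 2 (prior 1/6): the guide opened chest 2, so this case is ruled out; weight (1/6)·0 = 0.
If it is in chest 6 (prior 1/6): the guide has 5 equally likely choices, so probability 1/5; weight (1/6)·(1/5) = 1/30.
The weights sum to 1/5.
So P(the ruby in chest 6 | the guide opened chest 2) = (1/30) / (1/5) = 1/6.

1/6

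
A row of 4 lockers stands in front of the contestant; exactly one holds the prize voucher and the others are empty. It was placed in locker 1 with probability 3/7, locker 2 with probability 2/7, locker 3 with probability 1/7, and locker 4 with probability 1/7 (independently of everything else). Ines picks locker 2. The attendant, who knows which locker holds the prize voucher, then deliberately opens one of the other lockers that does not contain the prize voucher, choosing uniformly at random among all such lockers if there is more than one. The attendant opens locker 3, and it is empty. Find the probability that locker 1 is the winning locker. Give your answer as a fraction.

Consider each possible location of the prize voucher in turn.
If it is in locker 1 (prior 3/7): the attendant has 2 equally likely choices, so probability 1/2; weight (3/7)·(1/2) = 3/14.
If it is in locker 2 (prior 2/7): the attendant has 3 equally likely choices, so probability 1/3; weight (2/7)·(1/3) = 2/21.
If it is in locker 3 (prior 1/7): the attendant opened locker 3, so this case is ruled out; weight (1/7)·0 = 0.
If it is in locker 4 (prior 1/7): the attendant has 2 equally likely choices, so probability 1/2; weight (1/7)·(1/2) = 1/14.
The weights sum to 8/21.
So P(the prize voucher in locker 1 | the attendant opened locker 3) = (3/14) / (8/21) = 9/16.

9/16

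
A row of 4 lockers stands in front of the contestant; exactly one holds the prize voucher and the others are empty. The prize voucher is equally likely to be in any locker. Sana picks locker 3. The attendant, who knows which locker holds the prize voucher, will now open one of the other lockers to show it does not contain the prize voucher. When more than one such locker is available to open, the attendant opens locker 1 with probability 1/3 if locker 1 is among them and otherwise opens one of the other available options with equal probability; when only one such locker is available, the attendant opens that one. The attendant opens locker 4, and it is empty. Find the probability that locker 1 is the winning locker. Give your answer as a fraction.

Consider each possible location of the prize voucher in turn.
If it is in locker 1 (prior 1/4): locker 1 holds the prize so is unavailable; the attendant chooses uniformly among the 2 others, probability 1/2; weight (1/4)·(1/2) = 1/8.
If it is in locker 2 (prior 1/4): locker 1 is available but not opened, probability 2/3; weight (1/4)·(2/3) = 1/6.
If it is in locker 3 (prior 1/4): locker 1 is available but not opened; locker 4 gets probability (1 − 1/3)/2 = 1/3; weight (1/4)·(1/3) = 1/12.
If it is in locker 4 (prior 1/4): the attendant opened locker 4, so this case is ruled out; weight (1/4)·0 = 0.
The weights sum to 3/8.
So P(the prize voucher in locker 1 | the attendant opened locker 4) = (1/8) / (3/8) = 1/3.

1/3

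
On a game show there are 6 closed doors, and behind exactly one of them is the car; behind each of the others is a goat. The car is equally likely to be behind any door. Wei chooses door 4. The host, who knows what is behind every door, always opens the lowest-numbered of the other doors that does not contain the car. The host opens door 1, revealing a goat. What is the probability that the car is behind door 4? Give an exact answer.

1/5

Condition on the true location of the car.
If it is behind door 1 (prior 1/6): the host opened door 1, so this case is ruled out; weight (1/6)·0 = 0.
If it is behind any of doors 2, 3, 4, 5, and 6 (prior 1/6 each): door 1 is the lowest-numbered option available, probability 1; weight (1/6)·1 = 1/6 each.
The weights sum to 5/6.
So P(the car behind door 4 | the host opened door 1) = (1/6) / (5/6) = 1/5.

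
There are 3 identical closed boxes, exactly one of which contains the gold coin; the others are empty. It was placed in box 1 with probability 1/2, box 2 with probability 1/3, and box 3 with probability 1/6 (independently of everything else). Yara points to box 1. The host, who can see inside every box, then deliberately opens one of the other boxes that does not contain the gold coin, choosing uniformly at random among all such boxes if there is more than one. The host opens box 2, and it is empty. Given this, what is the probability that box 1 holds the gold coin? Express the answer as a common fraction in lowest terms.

Condition on the true location of the gold coin.
If it is in box 1 (prior 1/2): the host has 2 equally likely choices, so probability 1/2; weight (1/2)·(1/2) = 1/4.
If it is in box 2 (prior 1/3): the host opened box 2, so this case is ruled out; weight (1/3)·0 = 0.
If it is in box 3 (prior 1/6): the host has no choice, probability 1; weight (1/6)·1 = 1/6.
The weights sum to 5/12.
So P(the gold coin in box 1 | the host opened box 2) = (1/4) / (5/12) = 3/5.

3/5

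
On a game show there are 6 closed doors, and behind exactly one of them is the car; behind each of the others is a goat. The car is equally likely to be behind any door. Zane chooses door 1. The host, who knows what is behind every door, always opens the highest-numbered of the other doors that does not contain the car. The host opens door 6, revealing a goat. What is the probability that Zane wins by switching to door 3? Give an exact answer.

Consider each possible location of the car in turn.
If it is behind any of doors 1, 2, 3, 4, and 5 (prior 1/6 each): door 6 is the highest-numbered option available, probability 1; weight (1/6)·1 = 1/6 each.
If it is behind door 6 (prior 1/6): the host opened door 6, so this case is ruled out; weight (1/6)·0 = 0.
The weights sum to 5/6.
So P(the car behind door 3 | the host opened door 6) = (1/6) / (5/6) = 1/5.

1/5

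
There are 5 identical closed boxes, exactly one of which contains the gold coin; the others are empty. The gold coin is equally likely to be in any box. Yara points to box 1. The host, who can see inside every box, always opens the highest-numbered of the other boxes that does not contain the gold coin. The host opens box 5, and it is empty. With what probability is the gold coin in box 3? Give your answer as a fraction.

1/4

Consider each possible location of the gold coin in turn.
If it is in any of boxes 1, 2, 3, and 4 (prior 1/5 each): box 5 is the highest-numbered option available, probability 1; weight (1/5)·1 = 1/5 each.
If it is in box 5 (prior 1/5): the host opened box 5, so this case is ruled out; weight (1/5)·0 = 0.
The weights sum to 4/5.
So P(the gold coin in box 3 | the host opened box 5) = (1/5) / (4/5) = 1/4.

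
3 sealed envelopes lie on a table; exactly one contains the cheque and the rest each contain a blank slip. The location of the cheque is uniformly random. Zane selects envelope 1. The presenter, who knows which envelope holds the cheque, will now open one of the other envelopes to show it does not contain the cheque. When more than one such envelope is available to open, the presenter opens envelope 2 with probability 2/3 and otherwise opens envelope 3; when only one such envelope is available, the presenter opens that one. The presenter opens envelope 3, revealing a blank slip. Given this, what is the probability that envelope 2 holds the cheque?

Consider each possible location of the cheque in turn.
If it is in envelope 1 (prior 1/3): envelope 2 is available but not opened, probability 1/3; weight (1/3)·(1/3) = 1/9.
If it is in envelope 2 (prior 1/3): only envelope 3 is available, probability 1; weight (1/3)·1 = 1/3.
If it is in envelope 3 (prior 1/3): the presenter opened envelope 3, so this case is ruled out; weight (1/3)·0 = 0.
The weights sum to 4/9.
So P(the cheque in envelope 2 | the presenter opened envelope 3) = (1/3) / (4/9) = 3/4.

3/4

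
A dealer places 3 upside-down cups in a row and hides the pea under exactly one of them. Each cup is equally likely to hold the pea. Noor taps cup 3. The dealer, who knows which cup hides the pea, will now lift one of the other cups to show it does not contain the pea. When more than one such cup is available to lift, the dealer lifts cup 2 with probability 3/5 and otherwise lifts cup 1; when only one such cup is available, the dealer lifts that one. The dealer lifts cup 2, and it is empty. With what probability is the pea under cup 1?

Condition on the true location of the pea.
If it is under cup 1 (prior 1/3): only cup 2 is available, probability 1; weight (1/3)·1 = 1/3.
If it is under cup 2 (prior 1/3): the dealer opened cup 2, so this case is ruled out; weight (1/3)·0 = 0.
If it is under cup 3 (prior 1/3): cup 2 is available, opened with probability 3/5; weight (1/3)·(3/5) = 1/5.
The weights sum to 8/15.
So P(the pea under cup 1 | the dealer opened cup 2) = (1/3) / (8/15) = 5/8.

5/8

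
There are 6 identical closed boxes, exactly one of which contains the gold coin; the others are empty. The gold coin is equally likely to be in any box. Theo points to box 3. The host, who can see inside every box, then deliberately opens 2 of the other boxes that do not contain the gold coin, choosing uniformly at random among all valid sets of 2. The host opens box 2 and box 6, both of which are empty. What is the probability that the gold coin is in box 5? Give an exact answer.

5/18

Apply Bayes' rule, conditioning on where the gold coin actually is.
If it is in any of boxes 1, 4, and 5 (prior 1/6 each): the host has 6 equally likely choices, so probability 1/6; weight (1/6)·(1/6) = 1/36 each.
If it is in either of boxes 2 and 6 (prior 1/6 each): that box was opened and seen not to hold the prize — ruled out; weight (1/6)·0 = 0 each.
If it is in box 3 (prior 1/6): the host has 10 equally likely choices, so probability 1/10; weight (1/6)·(1/10) = 1/60.
The weights sum to 1/10.
So P(the gold coin in box 5 | the host opened box 2 and box 6) = (1/36) / (1/10) = 5/18.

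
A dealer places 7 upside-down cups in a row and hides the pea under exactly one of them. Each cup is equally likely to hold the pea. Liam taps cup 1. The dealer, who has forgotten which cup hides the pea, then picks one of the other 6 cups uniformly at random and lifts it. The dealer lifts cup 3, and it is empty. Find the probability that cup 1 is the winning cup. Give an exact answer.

1/6

Apply Bayes' rule, conditioning on where the pea actually is.
If it is under any of cups 1, 2, 4, 5, 6, and 7 (prior 1/7 each): the dealer picks cup 3 with probability 1/6 regardless, and it is not the prize; weight (1/7)·(1/6) = 1/42 each.
If it is under cup 3 (prior 1/7): the dealer opened cup 3, so this case is ruled out; weight (1/7)·0 = 0.
The weights sum to 1/7.
So P(the pea under cup 1 | the dealer opened cup 3) = (1/42) / (1/7) = 1/6.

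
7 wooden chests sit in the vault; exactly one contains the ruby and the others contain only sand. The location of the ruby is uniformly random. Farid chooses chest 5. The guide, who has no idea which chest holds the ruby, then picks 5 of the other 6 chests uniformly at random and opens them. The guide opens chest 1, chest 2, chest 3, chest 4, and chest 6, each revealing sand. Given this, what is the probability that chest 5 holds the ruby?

Because the guide chose which chests to open without knowing where the ruby is, the choice is independent of the prize location. Learning that none of the 5 opened chests holds the ruby simply rules out those 5 locations and leaves the remaining 2 chests still equally likely by symmetry.
So P(the ruby in chest 5) = 1/2.

1/2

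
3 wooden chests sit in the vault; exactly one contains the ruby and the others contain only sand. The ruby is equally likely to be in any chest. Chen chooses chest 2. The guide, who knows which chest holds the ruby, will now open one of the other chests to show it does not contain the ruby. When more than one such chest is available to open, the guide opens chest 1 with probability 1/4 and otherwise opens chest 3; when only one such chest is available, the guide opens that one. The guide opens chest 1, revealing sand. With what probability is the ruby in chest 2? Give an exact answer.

1/5

Apply Bayes' rule, conditioning on where the ruby actually is.
If it is in chest 1 (prior 1/3): the guide opened chest 1, so this case is ruled out; weight (1/3)·0 = 0.
If it is in chest 2 (prior 1/3): chest 1 is available, opened with probability 1/4; weight (1/3)·(1/4) = 1/12.
If it is in chest 3 (prior 1/3): only chest 1 is available, probability 1; weight (1/3)·1 = 1/3.
The weights sum to 5/12.
So P(the ruby in chest 2 | the guide opened chest 1) = (1/12) / (5/12) = 1/5.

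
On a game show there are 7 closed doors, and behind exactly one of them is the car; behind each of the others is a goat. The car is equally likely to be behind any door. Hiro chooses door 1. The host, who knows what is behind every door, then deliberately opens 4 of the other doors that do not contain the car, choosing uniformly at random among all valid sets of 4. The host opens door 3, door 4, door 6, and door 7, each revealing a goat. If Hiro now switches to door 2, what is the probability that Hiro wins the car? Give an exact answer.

3/7

Condition on the true location of the car.
If it is behind door 1 (prior 1/7): the host has 15 equally likely choices, so probability 1/15; weight (1/7)·(1/15) = 1/105.
If it is behind either of doors 2 and 5 (prior 1/7 each): the host has 5 equally likely choices, so probability 1/5; weight (1/7)·(1/5) = 1/35 each.
If it is behind any of doors 3, 4, 6, and 7 (prior 1/7 each): that door was opened and seen not to hold the prize — ruled out; weight (1/7)·0 = 0 each.
The weights sum to 1/15.
So P(the car behind door 2 | the host opened door 3, door 4, door 6, and door 7) = (1/35) / (1/15) = 3/7.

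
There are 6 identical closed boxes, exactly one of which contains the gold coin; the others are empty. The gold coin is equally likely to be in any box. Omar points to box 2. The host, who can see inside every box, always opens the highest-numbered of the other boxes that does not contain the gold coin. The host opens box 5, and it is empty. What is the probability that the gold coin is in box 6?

1

Apply Bayes' rule, conditioning on where the gold coin actually is.
If it is in any of boxes 1, 2, 3, and 4 (prior 1/6 each): the host would have opened box 6 instead, probability 0; weight (1/6)·0 = 0 each.
If it is in box 5 (prior 1/6): the host opened box 5, so this case is ruled out; weight (1/6)·0 = 0.
If it is in box 6 (prior 1/6): box 5 is the highest-numbered option available, probability 1; weight (1/6)·1 = 1/6.
The weights sum to 1/6.
So P(the gold coin in box 6 | the host opened box 5) = (1/6) / (1/6) = 1.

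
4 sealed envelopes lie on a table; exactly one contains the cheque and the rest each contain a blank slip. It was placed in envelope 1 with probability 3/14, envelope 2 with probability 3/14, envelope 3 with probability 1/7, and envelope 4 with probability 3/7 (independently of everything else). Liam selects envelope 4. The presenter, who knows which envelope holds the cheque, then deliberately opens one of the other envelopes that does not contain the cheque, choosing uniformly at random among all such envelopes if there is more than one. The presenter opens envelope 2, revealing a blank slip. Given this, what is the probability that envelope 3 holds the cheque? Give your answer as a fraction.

Apply Bayes' rule, conditioning on where the cheque actually is.
If it is in envelope 1 (prior 3/14): the presenter has 2 equally likely choices, so probability 1/2; weight (3/14)·(1/2) = 3/28.
If it is in envelope 2 (prior 3/14): the presenter opened envelope 2, so this case is ruled out; weight (3/14)·0 = 0.
If it is in envelope 3 (prior 1/7): the presenter has 2 equally likely choices, so probability 1/2; weight (1/7)·(1/2) = 1/14.
If it is in envelope 4 (prior 3/7): the presenter has 3 equally likely choices, so probability 1/3; weight (3/7)·(1/3) = 1/7.
The weights sum to 9/28.
So P(the cheque in envelope 3 | the presenter opened envelope 2) = (1/14) / (9/28) = 2/9.

2/9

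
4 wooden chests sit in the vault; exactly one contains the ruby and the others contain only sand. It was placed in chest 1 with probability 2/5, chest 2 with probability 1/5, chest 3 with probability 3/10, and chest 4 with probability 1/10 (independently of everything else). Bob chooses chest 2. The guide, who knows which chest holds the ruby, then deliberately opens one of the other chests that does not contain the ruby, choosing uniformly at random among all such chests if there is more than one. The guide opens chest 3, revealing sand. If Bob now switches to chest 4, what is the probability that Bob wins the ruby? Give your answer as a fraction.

3/19

Condition on the true location of the ruby.
If it is in chest 1 (prior 2/5): the guide has 2 equally likely choices, so probability 1/2; weight (2/5)·(1/2) = 1/5.
If it is in chest 2 (prior 1/5): the guide has 3 equally likely choices, so probability 1/3; weight (1/5)·(1/3) = 1/15.
If it is in chest 3 (prior 3/10): the guide opened chest 3, so this case is ruled out; weight (3/10)·0 = 0.
If it is in chest 4 (prior 1/10): the guide has 2 equally likely choices, so probability 1/2; weight (1/10)·(1/2) = 1/20.
The weights sum to 19/60.
So P(the ruby in chest 4 | the guide opened chest 3) = (1/20) / (19/60) = 3/19.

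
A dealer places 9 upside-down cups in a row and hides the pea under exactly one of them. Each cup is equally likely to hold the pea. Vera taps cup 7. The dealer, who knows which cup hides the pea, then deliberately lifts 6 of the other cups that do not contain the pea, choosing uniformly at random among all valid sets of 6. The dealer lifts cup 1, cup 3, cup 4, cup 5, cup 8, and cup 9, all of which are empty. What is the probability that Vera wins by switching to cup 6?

Consider each possible location of the pea in turn.
If it is under any of cups 1, 3, 4, 5, 8, and 9 (prior 1/9 each): that cup was opened and seen not to hold the prize — ruled out; weight (1/9)·0 = 0 each.
If it is under either of cups 2 and 6 (prior 1/9 each): the dealer has 7 equally likely choices, so probability 1/7; weight (1/9)·(1/7) = 1/63 each.
If it is under cup 7 (prior 1/9): the dealer has 28 equally likely choices, so probability 1/28; weight (1/9)·(1/28) = 1/252.
The weights sum to 1/28.
So P(the pea under cup 6 | the dealer opened cup 1, cup 3, cup 4, cup 5, cup 8, and cup 9) = (1/63) / (1/28) = 4/9.

4/9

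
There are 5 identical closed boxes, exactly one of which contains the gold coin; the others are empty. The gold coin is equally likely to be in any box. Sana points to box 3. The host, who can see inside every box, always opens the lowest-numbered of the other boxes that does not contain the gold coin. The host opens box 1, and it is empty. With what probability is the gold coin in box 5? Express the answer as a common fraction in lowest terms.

Condition on the true location of the gold coin.
If it is in box 1 (prior 1/5): the host opened box 1, so this case is ruled out; weight (1/5)·0 = 0.
If it is in any of boxes 2, 3, 4, and 5 (prior 1/5 each): box 1 is the lowest-numbered option available, probability 1; weight (1/5)·1 = 1/5 each.
The weights sum to 4/5.
So P(the gold coin in box 5 | the host opened box 1) = (1/5) / (4/5) = 1/4.

1/4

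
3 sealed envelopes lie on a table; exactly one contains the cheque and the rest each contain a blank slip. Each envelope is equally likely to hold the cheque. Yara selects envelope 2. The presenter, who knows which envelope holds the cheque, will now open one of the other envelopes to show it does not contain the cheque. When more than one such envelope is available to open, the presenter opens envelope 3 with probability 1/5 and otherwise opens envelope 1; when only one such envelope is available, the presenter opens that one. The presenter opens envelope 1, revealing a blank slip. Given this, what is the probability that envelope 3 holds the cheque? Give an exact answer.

5/9

Condition on the true location of the cheque.
If it is in envelope 1 (prior 1/3): the presenter opened envelope 1, so this case is ruled out; weight (1/3)·0 = 0.
If it is in envelope 2 (prior 1/3): envelope 3 is available but not opened, probability 4/5; weight (1/3)·(4/5) = 4/15.
If it is in envelope 3 (prior 1/3): only envelope 1 is available, probability 1; weight (1/3)·1 = 1/3.
The weights sum to 3/5.
So P(the cheque in envelope 3 | the presenter opened envelope 1) = (1/3) / (3/5) = 5/9.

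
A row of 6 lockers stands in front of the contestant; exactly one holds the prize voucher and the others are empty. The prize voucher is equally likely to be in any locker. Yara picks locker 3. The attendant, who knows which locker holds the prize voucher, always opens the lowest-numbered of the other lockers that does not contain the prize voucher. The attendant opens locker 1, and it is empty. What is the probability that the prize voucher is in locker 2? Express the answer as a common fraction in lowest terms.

Consider each possible location of the prize voucher in turn.
If it is in locker 1 (prior 1/6): the attendant opened locker 1, so this case is ruled out; weight (1/6)·0 = 0.
If it is in any of lockers 2, 3, 4, 5, and 6 (prior 1/6 each): locker 1 is the lowest-numbered option available, probability 1; weight (1/6)·1 = 1/6 each.
The weights sum to 5/6.
So P(the prize voucher in locker 2 | the attendant opened locker 1) = (1/6) / (5/6) = 1/5.

1/5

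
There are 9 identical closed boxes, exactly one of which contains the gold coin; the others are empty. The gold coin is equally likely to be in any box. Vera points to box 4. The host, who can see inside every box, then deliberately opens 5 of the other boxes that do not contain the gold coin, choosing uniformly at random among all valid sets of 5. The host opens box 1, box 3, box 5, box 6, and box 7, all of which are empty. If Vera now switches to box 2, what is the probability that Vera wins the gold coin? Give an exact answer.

8/27

Condition on the true location of the gold coin.
If it is in any of boxes 1, 3, 5, 6, and 7 (prior 1/9 each): that box was opened and seen not to hold the prize — ruled out; weight (1/9)·0 = 0 each.
If it is in any of boxes 2, 8, and 9 (prior 1/9 each): the host has 21 equally likely choices, so probability 1/21; weight (1/9)·(1/21) = 1/189 each.
If it is in box 4 (prior 1/9): the host has 56 equally likely choices, so probability 1/56; weight (1/9)·(1/56) = 1/504.
The weights sum to 1/56.
So P(the gold coin in box 2 | the host opened box 1, box 3, box 5, box 6, and box 7) = (1/189) / (1/56) = 8/27.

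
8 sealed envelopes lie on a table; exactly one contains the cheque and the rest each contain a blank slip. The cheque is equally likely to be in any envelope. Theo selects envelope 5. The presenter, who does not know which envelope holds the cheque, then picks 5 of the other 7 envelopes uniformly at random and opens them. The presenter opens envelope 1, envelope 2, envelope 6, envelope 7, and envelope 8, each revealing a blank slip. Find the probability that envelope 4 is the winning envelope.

1/3

Because the presenter chose which envelopes to open without knowing where the cheque is, the choice is independent of the prize location. Learning that none of the 5 opened envelopes holds the cheque simply rules out those 5 locations and leaves the remaining 3 envelopes still equally likely by symmetry.
So P(the cheque in envelope 4) = 1/3.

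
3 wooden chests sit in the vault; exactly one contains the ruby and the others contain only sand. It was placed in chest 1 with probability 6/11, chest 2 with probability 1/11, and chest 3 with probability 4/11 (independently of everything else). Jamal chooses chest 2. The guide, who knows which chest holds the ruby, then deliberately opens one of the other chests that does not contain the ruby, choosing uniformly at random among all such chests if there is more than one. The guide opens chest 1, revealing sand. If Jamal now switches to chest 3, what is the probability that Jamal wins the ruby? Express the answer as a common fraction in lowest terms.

Apply Bayes' rule, conditioning on where the ruby actually is.
If it is in chest 1 (prior 6/11): the guide opened chest 1, so this case is ruled out; weight (6/11)·0 = 0.
If it is in chest 2 (prior 1/11): the guide has 2 equally likely choices, so probability 1/2; weight (1/11)·(1/2) = 1/22.
If it is in chest 3 (prior 4/11): the guide has no choice, probability 1; weight (4/11)·1 = 4/11.
The weights sum to 9/22.
So P(the ruby in chest 3 | the guide opened chest 1) = (4/11) / (9/22) = 8/9.

8/9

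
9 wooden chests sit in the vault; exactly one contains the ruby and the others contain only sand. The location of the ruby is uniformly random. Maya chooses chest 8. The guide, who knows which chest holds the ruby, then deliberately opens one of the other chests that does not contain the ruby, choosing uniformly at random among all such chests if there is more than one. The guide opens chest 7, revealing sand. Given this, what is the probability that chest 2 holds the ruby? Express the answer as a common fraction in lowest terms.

8/63

Condition on the true location of the ruby.
If it is in any of chests 1, 2, 3, 4, 5, 6, and 9 (prior 1/9 each): the guide has 7 equally likely choices, so probability 1/7; weight (1/9)·(1/7) = 1/63 each.
If it is in chest 7 (prior 1/9): the guide opened chest 7, so this case is ruled out; weight (1/9)·0 = 0.
If it is in chest 8 (prior 1/9): the guide has 8 equally likely choices, so probability 1/8; weight (1/9)·(1/8) = 1/72.
The weights sum to 1/8.
So P(the ruby in chest 2 | the guide opened chest 7) = (1/63) / (1/8) = 8/63.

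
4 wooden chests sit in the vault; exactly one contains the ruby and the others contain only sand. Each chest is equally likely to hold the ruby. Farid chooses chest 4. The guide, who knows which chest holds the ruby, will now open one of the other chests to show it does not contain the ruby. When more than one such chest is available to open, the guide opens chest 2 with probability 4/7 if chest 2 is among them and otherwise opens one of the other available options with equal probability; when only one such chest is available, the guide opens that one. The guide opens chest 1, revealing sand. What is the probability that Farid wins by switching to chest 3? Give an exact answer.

Apply Bayes' rule, conditioning on where the ruby actually is.
If it is in chest 1 (prior 1/4): the guide opened chest 1, so this case is ruled out; weight (1/4)·0 = 0.
If it is in chest 2 (prior 1/4): chest 2 holds the prize so is unavailable; the guide chooses uniformly among the 2 others, probability 1/2; weight (1/4)·(1/2) = 1/8.
If it is in chest 3 (prior 1/4): chest 2 is available but not opened, probability 3/7; weight (1/4)·(3/7) = 3/28.
If it is in chest 4 (prior 1/4): chest 2 is available but not opened; chest 1 gets probability (1 − 4/7)/2 = 3/14; weight (1/4)·(3/14) = 3/56.
The weights sum to 2/7.
So P(the ruby in chest 3 | the guide opened chest 1) = (3/28) / (2/7) = 3/8.

3/8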